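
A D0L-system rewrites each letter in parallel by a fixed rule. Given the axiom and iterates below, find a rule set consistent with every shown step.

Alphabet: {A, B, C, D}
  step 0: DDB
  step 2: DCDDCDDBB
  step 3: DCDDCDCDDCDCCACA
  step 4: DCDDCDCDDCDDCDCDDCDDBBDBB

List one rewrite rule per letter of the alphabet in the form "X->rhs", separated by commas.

  step 3 ⇒ step 4: DCDDCDCDDCDCCACA ⇒ DC·D·DC·DC·D·DC·D·DC·DC·D·DC·D·D·BB·D·BB
    A ↦ BB
    C ↦ D
    D ↦ DC
  step 2 ⇒ step 3: DCDDCDDBB ⇒ DC·D·DC·DC·D·DC·DC·CA·CA
    B ↦ CA

A->BB, B->CA, C->D, D->DC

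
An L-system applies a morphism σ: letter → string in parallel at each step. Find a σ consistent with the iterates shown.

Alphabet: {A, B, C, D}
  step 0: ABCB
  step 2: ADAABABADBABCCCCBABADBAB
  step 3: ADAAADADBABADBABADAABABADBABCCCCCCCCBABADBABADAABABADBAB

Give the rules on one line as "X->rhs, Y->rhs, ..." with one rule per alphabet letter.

A->AD, B->BAB, C->CC, D->AA

  step 2 ⇒ step 3: ADAABABADBABCCCCBABADBAB ⇒ AD·AA·AD·AD·BAB·AD·BAB·AD·AA·BAB·AD·BAB·CC·CC·CC·CC·BAB·AD·BAB·AD·AA·BAB·AD·BAB
    A ↦ AD
    B ↦ BAB
    C ↦ CC
    D ↦ AA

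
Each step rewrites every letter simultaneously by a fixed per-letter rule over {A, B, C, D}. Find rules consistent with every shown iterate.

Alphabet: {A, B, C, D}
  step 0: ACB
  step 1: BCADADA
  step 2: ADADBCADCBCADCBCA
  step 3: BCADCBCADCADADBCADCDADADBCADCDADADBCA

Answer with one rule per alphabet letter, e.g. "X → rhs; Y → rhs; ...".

  step 2 ⇒ step 3: ADADBCADCBCADCBCA ⇒ BCA·DC·BCA·DC·ADA·D·BCA·DC·D·ADA·D·BCA·DC·D·ADA·D·BCA
    A ↦ BCA
    B ↦ ADA
    C ↦ D
    D ↦ DC

A->BCA, B->ADA, C->D, D->DC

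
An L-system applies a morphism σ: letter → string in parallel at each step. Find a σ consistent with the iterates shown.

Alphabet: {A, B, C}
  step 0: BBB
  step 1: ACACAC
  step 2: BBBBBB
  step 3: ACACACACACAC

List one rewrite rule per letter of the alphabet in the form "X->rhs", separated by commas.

  step 2 ⇒ step 3: BBBBBB ⇒ AC·AC·AC·AC·AC·AC
    B ↦ AC
  step 1 ⇒ step 2: ACACAC ⇒ B·B·B·B·B·B
    A ↦ B
  step 1 ⇒ step 2: ACACAC ⇒ B·B·B·B·B·B
    C ↦ B

A->B, B->AC, C->B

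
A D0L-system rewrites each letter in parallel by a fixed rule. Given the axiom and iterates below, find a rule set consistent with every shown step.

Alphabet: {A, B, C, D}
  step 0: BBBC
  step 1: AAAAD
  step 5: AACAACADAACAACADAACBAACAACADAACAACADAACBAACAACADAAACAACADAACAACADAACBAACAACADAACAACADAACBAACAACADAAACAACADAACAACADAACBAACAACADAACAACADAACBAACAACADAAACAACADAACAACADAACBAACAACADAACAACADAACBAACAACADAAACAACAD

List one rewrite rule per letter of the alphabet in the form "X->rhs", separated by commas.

  step 0 ⇒ step 1: BBBC ⇒ A·A·A·AD
    B ↦ A
    C ↦ AD
    A ↦ AAC  (constrained at step 1)
    D ↦ B  (constrained at step 1)

A->AAC, B->A, C->AD, D->B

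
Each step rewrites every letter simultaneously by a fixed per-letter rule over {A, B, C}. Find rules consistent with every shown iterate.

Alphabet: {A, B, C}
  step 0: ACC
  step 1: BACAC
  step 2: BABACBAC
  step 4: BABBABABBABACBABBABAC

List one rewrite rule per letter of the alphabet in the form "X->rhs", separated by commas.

  step 1 ⇒ step 2: BACAC ⇒ BA·B·AC·B·AC
    A ↦ B
    B ↦ BA
    C ↦ AC

A->B, B->BA, C->AC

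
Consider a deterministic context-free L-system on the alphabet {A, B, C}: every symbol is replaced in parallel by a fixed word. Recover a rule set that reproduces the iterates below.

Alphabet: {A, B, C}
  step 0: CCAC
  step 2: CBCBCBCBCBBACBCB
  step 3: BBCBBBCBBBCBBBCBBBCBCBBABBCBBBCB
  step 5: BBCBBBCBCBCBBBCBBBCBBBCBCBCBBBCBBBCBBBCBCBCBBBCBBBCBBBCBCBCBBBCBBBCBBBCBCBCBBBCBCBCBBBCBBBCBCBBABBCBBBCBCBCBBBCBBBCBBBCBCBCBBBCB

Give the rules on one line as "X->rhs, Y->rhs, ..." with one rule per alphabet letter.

  step 2 ⇒ step 3: CBCBCBCBCBBACBCB ⇒ BB·CB·BB·CB·BB·CB·BB·CB·BB·CB·CB·BA·BB·CB·BB·CB
    A ↦ BA
    B ↦ CB
    C ↦ BB

A->BA, B->CB, C->BB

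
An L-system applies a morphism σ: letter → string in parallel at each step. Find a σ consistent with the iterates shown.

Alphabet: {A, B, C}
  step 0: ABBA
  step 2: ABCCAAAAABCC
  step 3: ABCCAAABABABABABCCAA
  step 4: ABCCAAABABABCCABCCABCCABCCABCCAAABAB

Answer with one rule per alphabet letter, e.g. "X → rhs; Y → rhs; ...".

A->AB, B->CC, C->A

  step 3 ⇒ step 4: ABCCAAABABABABABCCAA ⇒ AB·CC·A·A·AB·AB·AB·CC·AB·CC·AB·CC·AB·CC·AB·CC·A·A·AB·AB
    A ↦ AB
    B ↦ CC
    C ↦ A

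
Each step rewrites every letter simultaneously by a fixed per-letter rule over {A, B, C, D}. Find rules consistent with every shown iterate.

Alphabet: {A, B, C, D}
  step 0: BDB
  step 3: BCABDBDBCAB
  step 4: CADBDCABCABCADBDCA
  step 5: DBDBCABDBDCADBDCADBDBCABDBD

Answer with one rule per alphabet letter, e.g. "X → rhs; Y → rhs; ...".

  step 4 ⇒ step 5: CADBDCABCABCADBDCA ⇒ D·BD·B·CA·B·D·BD·CA·D·BD·CA·D·BD·B·CA·B·D·BD
    A ↦ BD
    B ↦ CA
    C ↦ D
    D ↦ B

A->BD, B->CA, C->D, D->B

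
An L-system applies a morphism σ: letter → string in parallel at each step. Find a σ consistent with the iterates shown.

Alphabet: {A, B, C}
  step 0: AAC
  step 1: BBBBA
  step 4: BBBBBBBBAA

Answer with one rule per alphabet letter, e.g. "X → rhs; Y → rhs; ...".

A->BB, B->C, C->A

  step 0 ⇒ step 1: AAC ⇒ BB·BB·A
    A ↦ BB
    C ↦ A
    B ↦ C  (constrained at step 1)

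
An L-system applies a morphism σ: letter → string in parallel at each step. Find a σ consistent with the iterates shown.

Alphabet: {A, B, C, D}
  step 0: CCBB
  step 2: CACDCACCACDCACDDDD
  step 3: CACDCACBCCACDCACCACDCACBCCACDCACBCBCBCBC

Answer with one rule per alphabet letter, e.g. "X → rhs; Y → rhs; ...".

A->D, B->AA, C->CAC, D->BC

  step 2 ⇒ step 3: CACDCACCACDCACDDDD ⇒ CAC·D·CAC·BC·CAC·D·CAC·CAC·D·CAC·BC·CAC·D·CAC·BC·BC·BC·BC
    A ↦ D
    C ↦ CAC
    D ↦ BC
    B ↦ AA  (constrained at step 0)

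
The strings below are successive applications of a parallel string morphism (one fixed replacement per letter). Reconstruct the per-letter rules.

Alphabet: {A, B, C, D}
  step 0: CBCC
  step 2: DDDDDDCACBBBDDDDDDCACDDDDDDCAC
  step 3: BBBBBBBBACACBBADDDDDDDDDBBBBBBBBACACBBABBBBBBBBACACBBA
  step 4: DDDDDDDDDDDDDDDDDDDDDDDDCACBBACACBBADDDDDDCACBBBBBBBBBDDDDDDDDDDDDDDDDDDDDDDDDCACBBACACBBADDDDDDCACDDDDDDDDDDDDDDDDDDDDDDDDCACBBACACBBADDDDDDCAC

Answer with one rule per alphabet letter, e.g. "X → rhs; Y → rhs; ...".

A->CAC, B->DDD, C->BBA, D->B

  step 3 ⇒ step 4: BBBBBBBBACACBBADDDDDDDDDBBBBBBBBACACBBABBBBBBBBACACBBA ⇒ DDD·DDD·DDD·DDD·DDD·DDD·DDD·DDD·CAC·BBA·CAC·BBA·DDD·DDD·CAC·B·B·B·B·B·B·B·B·B·DDD·DDD·DDD·DDD·DDD·DDD·DDD·DDD·CAC·BBA·CAC·BBA·DDD·DDD·CAC·DDD·DDD·DDD·DDD·DDD·DDD·DDD·DDD·CAC·BBA·CAC·BBA·DDD·DDD·CAC
    A ↦ CAC
    B ↦ DDD
    C ↦ BBA
    D ↦ B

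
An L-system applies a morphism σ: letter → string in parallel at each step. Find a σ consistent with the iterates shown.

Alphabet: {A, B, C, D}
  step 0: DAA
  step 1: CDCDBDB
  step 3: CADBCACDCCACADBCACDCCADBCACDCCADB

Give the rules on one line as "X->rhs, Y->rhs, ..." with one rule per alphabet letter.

  step 0 ⇒ step 1: DAA ⇒ CDC·DB·DB
    A ↦ DB
    D ↦ CDC
    B ↦ A  (constrained at step 1)
    C ↦ CA  (constrained at step 1)

A->DB, B->A, C->CA, D->CDC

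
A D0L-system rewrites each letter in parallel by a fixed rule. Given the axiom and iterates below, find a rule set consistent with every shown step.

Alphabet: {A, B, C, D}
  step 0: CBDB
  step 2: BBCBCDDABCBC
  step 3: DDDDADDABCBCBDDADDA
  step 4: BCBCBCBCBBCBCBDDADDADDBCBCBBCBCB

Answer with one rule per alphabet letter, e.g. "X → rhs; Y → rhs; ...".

A->B, B->DD, C->A, D->BC

  step 3 ⇒ step 4: DDDDADDABCBCBDDADDA ⇒ BC·BC·BC·BC·B·BC·BC·B·DD·A·DD·A·DD·BC·BC·B·BC·BC·B
    A ↦ B
    B ↦ DD
    C ↦ A
    D ↦ BC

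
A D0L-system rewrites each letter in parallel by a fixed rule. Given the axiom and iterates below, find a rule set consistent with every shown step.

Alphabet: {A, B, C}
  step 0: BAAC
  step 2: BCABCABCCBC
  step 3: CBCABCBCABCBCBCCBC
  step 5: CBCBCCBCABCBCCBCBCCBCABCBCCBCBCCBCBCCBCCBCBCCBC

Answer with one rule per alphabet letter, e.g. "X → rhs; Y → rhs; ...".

A->AB, B->C, C->BC

  step 2 ⇒ step 3: BCABCABCCBC ⇒ C·BC·AB·C·BC·AB·C·BC·BC·C·BC
    A ↦ AB
    B ↦ C
    C ↦ BC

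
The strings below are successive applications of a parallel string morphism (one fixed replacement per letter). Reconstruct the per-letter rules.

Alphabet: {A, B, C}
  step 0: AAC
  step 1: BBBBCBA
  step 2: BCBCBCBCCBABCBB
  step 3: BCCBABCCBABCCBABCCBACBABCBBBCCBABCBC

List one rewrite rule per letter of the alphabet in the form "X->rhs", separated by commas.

A->BB, B->BC, C->CBA

  step 2 ⇒ step 3: BCBCBCBCCBABCBB ⇒ BC·CBA·BC·CBA·BC·CBA·BC·CBA·CBA·BC·BB·BC·CBA·BC·BC
    A ↦ BB
    B ↦ BC
    C ↦ CBA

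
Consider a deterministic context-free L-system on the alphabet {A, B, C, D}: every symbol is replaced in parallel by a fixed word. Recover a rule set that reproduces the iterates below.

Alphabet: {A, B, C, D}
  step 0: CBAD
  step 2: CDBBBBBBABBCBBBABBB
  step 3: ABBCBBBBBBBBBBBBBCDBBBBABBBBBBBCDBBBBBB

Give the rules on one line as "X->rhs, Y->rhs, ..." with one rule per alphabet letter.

  step 2 ⇒ step 3: CDBBBBBBABBCBBBABBB ⇒ AB·BCB·BB·BB·BB·BB·BB·BB·CD·BB·BB·AB·BB·BB·BB·CD·BB·BB·BB
    A ↦ CD
    B ↦ BB
    C ↦ AB
    D ↦ BCB

A->CD, B->BB, C->AB, D->BCB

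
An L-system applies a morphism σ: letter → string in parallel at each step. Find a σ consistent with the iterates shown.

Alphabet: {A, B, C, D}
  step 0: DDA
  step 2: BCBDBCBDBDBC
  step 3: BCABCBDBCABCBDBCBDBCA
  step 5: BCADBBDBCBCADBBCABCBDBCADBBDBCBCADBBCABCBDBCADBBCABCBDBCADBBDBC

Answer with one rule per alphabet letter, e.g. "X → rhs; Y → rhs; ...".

  step 2 ⇒ step 3: BCBDBCBDBDBC ⇒ BC·A·BC·BD·BC·A·BC·BD·BC·BD·BC·A
    B ↦ BC
    C ↦ A
    D ↦ BD
    A ↦ DB  (constrained at step 0)

A->DB, B->BC, C->A, D->BD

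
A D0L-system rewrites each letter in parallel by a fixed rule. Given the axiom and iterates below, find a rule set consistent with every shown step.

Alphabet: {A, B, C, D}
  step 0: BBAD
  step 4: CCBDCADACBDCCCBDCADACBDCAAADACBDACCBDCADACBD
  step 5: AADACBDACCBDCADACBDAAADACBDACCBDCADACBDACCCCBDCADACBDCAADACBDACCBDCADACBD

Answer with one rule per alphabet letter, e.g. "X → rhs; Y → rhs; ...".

  step 4 ⇒ step 5: CCBDCADACBDCCCBDCADACBDCAAADACBDACCBDCADACBD ⇒ A·A·DA·CBD·A·C·CBD·C·A·DA·CBD·A·A·A·DA·CBD·A·C·CBD·C·A·DA·CBD·A·C·C·C·CBD·C·A·DA·CBD·C·A·A·DA·CBD·A·C·CBD·C·A·DA·CBD
    A ↦ C
    B ↦ DA
    C ↦ A
    D ↦ CBD

A->C, B->DA, C->A, D->CBD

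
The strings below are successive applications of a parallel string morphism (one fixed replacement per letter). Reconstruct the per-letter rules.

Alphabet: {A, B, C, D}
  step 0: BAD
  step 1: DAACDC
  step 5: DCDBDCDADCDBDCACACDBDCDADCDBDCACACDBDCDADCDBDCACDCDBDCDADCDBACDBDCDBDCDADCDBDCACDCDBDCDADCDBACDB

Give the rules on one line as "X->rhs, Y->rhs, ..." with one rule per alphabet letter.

  step 0 ⇒ step 1: BAD ⇒ DA·AC·DC
    A ↦ AC
    B ↦ DA
    D ↦ DC
    C ↦ DB  (constrained at step 1)

A->AC, B->DA, C->DB, D->DC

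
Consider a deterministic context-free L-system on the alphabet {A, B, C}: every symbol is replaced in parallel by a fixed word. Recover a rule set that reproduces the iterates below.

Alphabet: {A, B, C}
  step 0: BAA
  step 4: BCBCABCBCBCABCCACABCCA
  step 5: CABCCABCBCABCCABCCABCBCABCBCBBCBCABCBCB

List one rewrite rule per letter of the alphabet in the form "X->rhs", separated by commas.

  step 4 ⇒ step 5: BCBCABCBCBCABCCACABCCA ⇒ CA·BC·CA·BC·B·CA·BC·CA·BC·CA·BC·B·CA·BC·BC·B·BC·B·CA·BC·BC·B
    A ↦ B
    B ↦ CA
    C ↦ BC

A->B, B->CA, C->BC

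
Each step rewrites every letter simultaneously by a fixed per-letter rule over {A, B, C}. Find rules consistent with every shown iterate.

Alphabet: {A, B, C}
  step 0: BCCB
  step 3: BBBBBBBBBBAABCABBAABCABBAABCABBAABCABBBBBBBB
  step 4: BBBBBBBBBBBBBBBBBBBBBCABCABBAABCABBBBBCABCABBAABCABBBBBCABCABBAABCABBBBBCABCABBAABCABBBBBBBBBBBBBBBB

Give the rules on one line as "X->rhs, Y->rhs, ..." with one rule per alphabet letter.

  step 3 ⇒ step 4: BBBBBBBBBBAABCABBAABCABBAABCABBAABCABBBBBBBB ⇒ BB·BB·BB·BB·BB·BB·BB·BB·BB·BB·BCA·BCA·BB·AA·BCA·BB·BB·BCA·BCA·BB·AA·BCA·BB·BB·BCA·BCA·BB·AA·BCA·BB·BB·BCA·BCA·BB·AA·BCA·BB·BB·BB·BB·BB·BB·BB·BB
    A ↦ BCA
    B ↦ BB
    C ↦ AA

A->BCA, B->BB, C->AA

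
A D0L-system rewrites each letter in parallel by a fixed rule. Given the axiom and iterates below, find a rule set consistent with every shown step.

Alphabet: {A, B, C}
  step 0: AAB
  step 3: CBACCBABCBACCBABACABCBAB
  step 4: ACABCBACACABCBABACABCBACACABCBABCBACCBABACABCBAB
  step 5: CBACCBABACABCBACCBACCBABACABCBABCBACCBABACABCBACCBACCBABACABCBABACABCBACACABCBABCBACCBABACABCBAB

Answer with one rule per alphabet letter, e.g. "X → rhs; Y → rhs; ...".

  step 4 ⇒ step 5: ACABCBACACABCBABACABCBACACABCBABCBACCBABACABCBAB ⇒ CB·AC·CB·AB·AC·AB·CB·AC·CB·AC·CB·AB·AC·AB·CB·AB·CB·AC·CB·AB·AC·AB·CB·AC·CB·AC·CB·AB·AC·AB·CB·AB·AC·AB·CB·AC·AC·AB·CB·AB·CB·AC·CB·AB·AC·AB·CB·AB
    A ↦ CB
    B ↦ AB
    C ↦ AC

A->CB, B->AB, C->AC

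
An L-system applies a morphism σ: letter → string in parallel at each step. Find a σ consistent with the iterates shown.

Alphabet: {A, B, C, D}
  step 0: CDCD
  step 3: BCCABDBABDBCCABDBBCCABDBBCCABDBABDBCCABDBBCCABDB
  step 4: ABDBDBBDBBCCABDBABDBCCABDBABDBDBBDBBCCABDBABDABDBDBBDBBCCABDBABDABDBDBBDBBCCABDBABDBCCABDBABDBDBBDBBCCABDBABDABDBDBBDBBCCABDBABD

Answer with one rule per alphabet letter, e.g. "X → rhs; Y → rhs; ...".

A->BCC, B->ABD, C->BDB, D->B

  step 3 ⇒ step 4: BCCABDBABDBCCABDBBCCABDBBCCABDBABDBCCABDBBCCABDB ⇒ ABD·BDB·BDB·BCC·ABD·B·ABD·BCC·ABD·B·ABD·BDB·BDB·BCC·ABD·B·ABD·ABD·BDB·BDB·BCC·ABD·B·ABD·ABD·BDB·BDB·BCC·ABD·B·ABD·BCC·ABD·B·ABD·BDB·BDB·BCC·ABD·B·ABD·ABD·BDB·BDB·BCC·ABD·B·ABD
    A ↦ BCC
    B ↦ ABD
    C ↦ BDB
    D ↦ B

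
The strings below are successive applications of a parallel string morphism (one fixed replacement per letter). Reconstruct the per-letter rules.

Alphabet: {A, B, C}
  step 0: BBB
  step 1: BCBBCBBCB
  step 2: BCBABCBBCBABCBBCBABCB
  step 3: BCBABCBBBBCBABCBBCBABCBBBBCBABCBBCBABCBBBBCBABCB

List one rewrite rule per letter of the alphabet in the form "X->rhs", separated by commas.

A->BB, B->BCB, C->A

  step 2 ⇒ step 3: BCBABCBBCBABCBBCBABCB ⇒ BCB·A·BCB·BB·BCB·A·BCB·BCB·A·BCB·BB·BCB·A·BCB·BCB·A·BCB·BB·BCB·A·BCB
    A ↦ BB
    B ↦ BCB
    C ↦ A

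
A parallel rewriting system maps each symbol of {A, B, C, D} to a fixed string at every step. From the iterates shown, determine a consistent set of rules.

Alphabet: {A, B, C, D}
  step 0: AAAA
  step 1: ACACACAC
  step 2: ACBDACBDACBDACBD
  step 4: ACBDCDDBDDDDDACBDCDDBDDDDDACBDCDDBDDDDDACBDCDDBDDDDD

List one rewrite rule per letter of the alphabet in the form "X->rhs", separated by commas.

  step 1 ⇒ step 2: ACACACAC ⇒ AC·BD·AC·BD·AC·BD·AC·BD
    A ↦ AC
    C ↦ BD
    B ↦ C  (constrained at step 2)
    D ↦ DD  (constrained at step 2)

A->AC, B->C, C->BD, D->DD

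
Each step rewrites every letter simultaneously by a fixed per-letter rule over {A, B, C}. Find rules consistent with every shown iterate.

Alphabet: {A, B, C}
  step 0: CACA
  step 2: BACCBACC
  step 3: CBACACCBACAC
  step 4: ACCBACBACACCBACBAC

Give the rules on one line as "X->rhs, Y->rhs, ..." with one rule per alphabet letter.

A->B, B->C, C->AC

  step 3 ⇒ step 4: CBACACCBACAC ⇒ AC·C·B·AC·B·AC·AC·C·B·AC·B·AC
    A ↦ B
    B ↦ C
    C ↦ AC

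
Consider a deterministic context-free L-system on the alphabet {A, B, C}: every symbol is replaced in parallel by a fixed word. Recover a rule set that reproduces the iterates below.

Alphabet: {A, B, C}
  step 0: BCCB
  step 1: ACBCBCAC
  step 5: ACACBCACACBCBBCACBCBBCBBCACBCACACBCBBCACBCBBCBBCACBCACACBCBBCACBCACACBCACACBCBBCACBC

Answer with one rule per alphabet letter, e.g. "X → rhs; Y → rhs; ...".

A->B, B->AC, C->BC

  step 0 ⇒ step 1: BCCB ⇒ AC·BC·BC·AC
    B ↦ AC
    C ↦ BC
    A ↦ B  (constrained at step 1)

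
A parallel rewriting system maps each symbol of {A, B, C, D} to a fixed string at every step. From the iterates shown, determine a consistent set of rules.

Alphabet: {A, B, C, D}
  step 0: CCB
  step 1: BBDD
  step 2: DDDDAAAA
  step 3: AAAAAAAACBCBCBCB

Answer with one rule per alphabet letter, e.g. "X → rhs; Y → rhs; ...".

  step 2 ⇒ step 3: DDDDAAAA ⇒ AA·AA·AA·AA·CB·CB·CB·CB
    A ↦ CB
    D ↦ AA
  step 0 ⇒ step 1: CCB ⇒ B·B·DD
    B ↦ DD
  step 0 ⇒ step 1: CCB ⇒ B·B·DD
    C ↦ B

A->CB, B->DD, C->B, D->AA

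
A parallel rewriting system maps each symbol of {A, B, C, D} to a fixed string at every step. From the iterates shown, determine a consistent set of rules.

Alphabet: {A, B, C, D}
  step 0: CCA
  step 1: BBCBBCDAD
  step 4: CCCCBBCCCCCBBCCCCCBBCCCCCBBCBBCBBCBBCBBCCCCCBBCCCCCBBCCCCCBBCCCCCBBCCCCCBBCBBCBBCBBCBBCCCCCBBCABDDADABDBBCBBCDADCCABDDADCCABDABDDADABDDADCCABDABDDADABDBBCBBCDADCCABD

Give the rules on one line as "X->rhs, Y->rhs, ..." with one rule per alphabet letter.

A->DAD, B->CC, C->BBC, D->ABD

  step 0 ⇒ step 1: CCA ⇒ BBC·BBC·DAD
    A ↦ DAD
    C ↦ BBC
    B ↦ CC  (constrained at step 1)
    D ↦ ABD  (constrained at step 1)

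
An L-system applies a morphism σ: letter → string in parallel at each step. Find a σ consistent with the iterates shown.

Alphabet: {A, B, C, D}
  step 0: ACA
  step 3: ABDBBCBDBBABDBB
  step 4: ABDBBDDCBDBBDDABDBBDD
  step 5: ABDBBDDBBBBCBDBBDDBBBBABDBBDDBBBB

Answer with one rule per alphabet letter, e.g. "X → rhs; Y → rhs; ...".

A->AB, B->D, C->CB, D->BB

  step 4 ⇒ step 5: ABDBBDDCBDBBDDABDBBDD ⇒ AB·D·BB·D·D·BB·BB·CB·D·BB·D·D·BB·BB·AB·D·BB·D·D·BB·BB
    A ↦ AB
    B ↦ D
    C ↦ CB
    D ↦ BB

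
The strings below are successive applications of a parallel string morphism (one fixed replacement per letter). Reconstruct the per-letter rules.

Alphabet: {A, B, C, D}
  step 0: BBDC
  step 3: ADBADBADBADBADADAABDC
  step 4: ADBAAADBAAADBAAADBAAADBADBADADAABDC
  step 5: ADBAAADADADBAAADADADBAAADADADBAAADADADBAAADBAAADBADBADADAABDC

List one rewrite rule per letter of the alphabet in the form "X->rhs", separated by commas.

A->AD, B->AA, C->DC, D->B

  step 4 ⇒ step 5: ADBAAADBAAADBAAADBAAADBADBADADAABDC ⇒ AD·B·AA·AD·AD·AD·B·AA·AD·AD·AD·B·AA·AD·AD·AD·B·AA·AD·AD·AD·B·AA·AD·B·AA·AD·B·AD·B·AD·AD·AA·B·DC
    A ↦ AD
    B ↦ AA
    C ↦ DC
    D ↦ B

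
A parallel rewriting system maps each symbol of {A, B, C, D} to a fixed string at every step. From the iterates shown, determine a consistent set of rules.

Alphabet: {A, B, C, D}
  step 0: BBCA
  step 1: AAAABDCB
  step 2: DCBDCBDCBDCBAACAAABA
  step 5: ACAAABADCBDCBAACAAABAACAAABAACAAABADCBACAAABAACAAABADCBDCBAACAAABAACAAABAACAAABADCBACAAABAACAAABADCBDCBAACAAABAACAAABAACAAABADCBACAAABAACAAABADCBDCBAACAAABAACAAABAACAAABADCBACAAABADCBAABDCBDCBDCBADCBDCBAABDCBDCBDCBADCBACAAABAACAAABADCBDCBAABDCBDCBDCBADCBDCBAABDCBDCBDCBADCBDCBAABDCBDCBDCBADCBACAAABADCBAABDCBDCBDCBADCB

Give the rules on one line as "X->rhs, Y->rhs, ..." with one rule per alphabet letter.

  step 1 ⇒ step 2: AAAABDCB ⇒ DCB·DCB·DCB·DCB·A·ACA·AAB·A
    A ↦ DCB
    B ↦ A
    C ↦ AAB
    D ↦ ACA

A->DCB, B->A, C->AAB, D->ACA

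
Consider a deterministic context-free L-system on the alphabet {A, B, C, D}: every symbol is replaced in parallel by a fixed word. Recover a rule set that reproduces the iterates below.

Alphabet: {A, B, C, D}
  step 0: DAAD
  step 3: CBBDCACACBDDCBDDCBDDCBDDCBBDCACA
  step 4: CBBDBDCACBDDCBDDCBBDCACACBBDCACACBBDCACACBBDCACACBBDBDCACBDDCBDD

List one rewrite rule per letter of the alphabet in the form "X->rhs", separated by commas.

A->DD, B->BD, C->CB, D->CA

  step 3 ⇒ step 4: CBBDCACACBDDCBDDCBDDCBDDCBBDCACA ⇒ CB·BD·BD·CA·CB·DD·CB·DD·CB·BD·CA·CA·CB·BD·CA·CA·CB·BD·CA·CA·CB·BD·CA·CA·CB·BD·BD·CA·CB·DD·CB·DD
    A ↦ DD
    B ↦ BD
    C ↦ CB
    D ↦ CA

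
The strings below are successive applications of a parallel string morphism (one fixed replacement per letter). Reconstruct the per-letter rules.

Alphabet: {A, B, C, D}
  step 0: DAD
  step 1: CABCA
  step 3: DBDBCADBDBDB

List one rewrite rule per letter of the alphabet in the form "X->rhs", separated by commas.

  step 0 ⇒ step 1: DAD ⇒ CA·B·CA
    A ↦ B
    D ↦ CA
    B ↦ DB  (constrained at step 1)
    C ↦ B  (constrained at step 1)

A->B, B->DB, C->B, D->CA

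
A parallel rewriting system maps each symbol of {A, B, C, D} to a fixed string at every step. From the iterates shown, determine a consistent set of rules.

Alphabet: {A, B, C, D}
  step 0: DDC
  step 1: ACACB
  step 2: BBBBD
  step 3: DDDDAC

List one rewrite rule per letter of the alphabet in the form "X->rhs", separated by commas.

  step 2 ⇒ step 3: BBBBD ⇒ D·D·D·D·AC
    B ↦ D
    D ↦ AC
  step 1 ⇒ step 2: ACACB ⇒ B·B·B·B·D
    A ↦ B
  step 0 ⇒ step 1: DDC ⇒ AC·AC·B
    C ↦ B

A->B, B->D, C->B, D->AC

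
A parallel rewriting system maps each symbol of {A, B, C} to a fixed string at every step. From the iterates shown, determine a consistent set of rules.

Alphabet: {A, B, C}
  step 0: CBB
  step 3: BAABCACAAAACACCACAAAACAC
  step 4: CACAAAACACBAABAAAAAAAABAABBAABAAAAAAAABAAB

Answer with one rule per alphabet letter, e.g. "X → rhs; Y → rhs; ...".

A->AA, B->CAC, C->B

  step 3 ⇒ step 4: BAABCACAAAACACCACAAAACAC ⇒ CAC·AA·AA·CAC·B·AA·B·AA·AA·AA·AA·B·AA·B·B·AA·B·AA·AA·AA·AA·B·AA·B
    A ↦ AA
    B ↦ CAC
    C ↦ B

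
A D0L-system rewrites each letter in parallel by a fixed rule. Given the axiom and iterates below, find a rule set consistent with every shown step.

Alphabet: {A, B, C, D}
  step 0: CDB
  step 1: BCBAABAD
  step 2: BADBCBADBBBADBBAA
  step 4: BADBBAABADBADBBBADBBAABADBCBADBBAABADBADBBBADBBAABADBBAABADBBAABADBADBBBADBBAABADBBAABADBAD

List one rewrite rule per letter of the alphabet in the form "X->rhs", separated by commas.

A->B, B->BAD, C->BC, D->BAA

  step 1 ⇒ step 2: BCBAABAD ⇒ BAD·BC·BAD·B·B·BAD·B·BAA
    A ↦ B
    B ↦ BAD
    C ↦ BC
    D ↦ BAA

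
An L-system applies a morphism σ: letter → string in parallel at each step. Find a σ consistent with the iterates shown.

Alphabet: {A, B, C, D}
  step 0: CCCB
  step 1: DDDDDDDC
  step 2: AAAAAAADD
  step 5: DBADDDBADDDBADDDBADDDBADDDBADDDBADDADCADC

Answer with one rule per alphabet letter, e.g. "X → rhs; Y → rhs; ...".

  step 1 ⇒ step 2: DDDDDDDC ⇒ A·A·A·A·A·A·A·DD
    C ↦ DD
    D ↦ A
    A ↦ DB  (constrained at step 2)
  step 0 ⇒ step 1: CCCB ⇒ DD·DD·DD·DC
    B ↦ DC

A->DB, B->DC, C->DD, D->A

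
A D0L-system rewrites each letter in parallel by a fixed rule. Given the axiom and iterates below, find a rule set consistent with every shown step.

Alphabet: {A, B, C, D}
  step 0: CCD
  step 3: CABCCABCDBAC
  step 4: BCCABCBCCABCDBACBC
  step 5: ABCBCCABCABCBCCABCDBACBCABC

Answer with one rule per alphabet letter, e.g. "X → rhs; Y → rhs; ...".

A->C, B->A, C->BC, D->DB

  step 4 ⇒ step 5: BCCABCBCCABCDBACBC ⇒ A·BC·BC·C·A·BC·A·BC·BC·C·A·BC·DB·A·C·BC·A·BC
    A ↦ C
    B ↦ A
    C ↦ BC
    D ↦ DB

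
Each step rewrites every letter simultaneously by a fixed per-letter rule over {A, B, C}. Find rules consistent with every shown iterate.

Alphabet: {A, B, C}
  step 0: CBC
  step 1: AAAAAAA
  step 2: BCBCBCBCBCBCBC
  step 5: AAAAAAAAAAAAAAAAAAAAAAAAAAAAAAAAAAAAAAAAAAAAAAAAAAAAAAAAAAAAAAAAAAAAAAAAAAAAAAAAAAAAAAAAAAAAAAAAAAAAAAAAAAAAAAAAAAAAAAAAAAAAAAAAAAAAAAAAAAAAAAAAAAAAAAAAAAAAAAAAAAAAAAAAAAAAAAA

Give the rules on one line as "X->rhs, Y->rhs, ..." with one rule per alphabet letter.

  step 1 ⇒ step 2: AAAAAAA ⇒ BC·BC·BC·BC·BC·BC·BC
    A ↦ BC
  step 0 ⇒ step 1: CBC ⇒ AA·AAA·AA
    B ↦ AAA
  step 0 ⇒ step 1: CBC ⇒ AA·AAA·AA
    C ↦ AA

A->BC, B->AAA, C->AA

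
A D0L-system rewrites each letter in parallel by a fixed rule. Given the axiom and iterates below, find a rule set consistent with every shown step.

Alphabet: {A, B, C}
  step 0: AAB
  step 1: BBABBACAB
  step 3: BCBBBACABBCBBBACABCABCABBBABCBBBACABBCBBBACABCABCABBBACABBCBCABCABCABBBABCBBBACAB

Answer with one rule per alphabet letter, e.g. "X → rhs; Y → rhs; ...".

A->BBA, B->CAB, C->BCB

  step 0 ⇒ step 1: AAB ⇒ BBA·BBA·CAB
    A ↦ BBA
    B ↦ CAB
    C ↦ BCB  (constrained at step 1)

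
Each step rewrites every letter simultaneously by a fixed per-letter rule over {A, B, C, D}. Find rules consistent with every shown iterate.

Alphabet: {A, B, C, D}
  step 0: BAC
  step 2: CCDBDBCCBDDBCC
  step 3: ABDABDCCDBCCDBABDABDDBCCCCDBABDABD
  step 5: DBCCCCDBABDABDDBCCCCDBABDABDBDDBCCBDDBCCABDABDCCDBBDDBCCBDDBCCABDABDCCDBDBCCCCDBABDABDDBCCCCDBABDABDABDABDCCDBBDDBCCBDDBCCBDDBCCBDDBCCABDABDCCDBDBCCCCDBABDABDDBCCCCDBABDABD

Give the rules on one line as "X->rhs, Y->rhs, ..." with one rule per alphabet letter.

A->BD, B->DB, C->ABD, D->CC

  step 2 ⇒ step 3: CCDBDBCCBDDBCC ⇒ ABD·ABD·CC·DB·CC·DB·ABD·ABD·DB·CC·CC·DB·ABD·ABD
    B ↦ DB
    C ↦ ABD
    D ↦ CC
    A ↦ BD  (constrained at step 0)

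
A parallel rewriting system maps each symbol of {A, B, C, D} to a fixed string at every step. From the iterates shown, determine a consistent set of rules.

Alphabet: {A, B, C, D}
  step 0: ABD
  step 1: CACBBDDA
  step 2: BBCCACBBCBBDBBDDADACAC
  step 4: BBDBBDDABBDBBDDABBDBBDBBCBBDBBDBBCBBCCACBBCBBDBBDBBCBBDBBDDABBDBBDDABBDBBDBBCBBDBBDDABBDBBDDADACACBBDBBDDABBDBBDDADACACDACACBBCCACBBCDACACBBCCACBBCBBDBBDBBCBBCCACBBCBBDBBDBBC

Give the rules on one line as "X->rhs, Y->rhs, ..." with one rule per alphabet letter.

  step 1 ⇒ step 2: CACBBDDA ⇒ BBC·CAC·BBC·BBD·BBD·DA·DA·CAC
    A ↦ CAC
    B ↦ BBD
    C ↦ BBC
    D ↦ DA

A->CAC, B->BBD, C->BBC, D->DA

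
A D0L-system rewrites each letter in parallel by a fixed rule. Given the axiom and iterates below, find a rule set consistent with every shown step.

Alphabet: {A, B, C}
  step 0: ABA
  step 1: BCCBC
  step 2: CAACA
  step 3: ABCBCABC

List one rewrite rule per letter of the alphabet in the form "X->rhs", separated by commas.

  step 2 ⇒ step 3: CAACA ⇒ A·BC·BC·A·BC
    A ↦ BC
    C ↦ A
  step 0 ⇒ step 1: ABA ⇒ BC·C·BC
    B ↦ C

A->BC, B->C, C->A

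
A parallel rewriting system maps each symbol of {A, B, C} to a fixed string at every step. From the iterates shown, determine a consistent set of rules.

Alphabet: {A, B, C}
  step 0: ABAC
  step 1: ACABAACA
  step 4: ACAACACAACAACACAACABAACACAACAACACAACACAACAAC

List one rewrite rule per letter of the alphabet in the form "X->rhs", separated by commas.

  step 0 ⇒ step 1: ABAC ⇒ AC·ABA·AC·A
    A ↦ AC
    B ↦ ABA
    C ↦ A

A->AC, B->ABA, C->A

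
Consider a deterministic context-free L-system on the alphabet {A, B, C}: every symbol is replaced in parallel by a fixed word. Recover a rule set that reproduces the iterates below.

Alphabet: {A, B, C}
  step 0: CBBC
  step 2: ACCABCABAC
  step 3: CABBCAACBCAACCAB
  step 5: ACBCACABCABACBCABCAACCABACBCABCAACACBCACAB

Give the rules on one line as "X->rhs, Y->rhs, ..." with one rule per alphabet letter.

A->CA, B->AC, C->B

  step 2 ⇒ step 3: ACCABCABAC ⇒ CA·B·B·CA·AC·B·CA·AC·CA·B
    A ↦ CA
    B ↦ AC
    C ↦ B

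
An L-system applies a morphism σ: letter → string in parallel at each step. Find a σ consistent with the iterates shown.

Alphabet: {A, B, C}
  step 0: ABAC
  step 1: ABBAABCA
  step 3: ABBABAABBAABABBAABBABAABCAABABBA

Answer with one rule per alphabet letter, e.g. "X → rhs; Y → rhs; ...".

  step 0 ⇒ step 1: ABAC ⇒ AB·BA·AB·CA
    A ↦ AB
    B ↦ BA
    C ↦ CA

A->AB, B->BA, C->CA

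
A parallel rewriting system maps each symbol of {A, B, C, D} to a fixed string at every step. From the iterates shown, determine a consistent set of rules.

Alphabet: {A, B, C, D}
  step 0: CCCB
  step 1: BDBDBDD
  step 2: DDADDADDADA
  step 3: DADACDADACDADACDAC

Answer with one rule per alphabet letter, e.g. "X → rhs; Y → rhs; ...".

A->C, B->D, C->BD, D->DA

  step 2 ⇒ step 3: DDADDADDADA ⇒ DA·DA·C·DA·DA·C·DA·DA·C·DA·C
    A ↦ C
    D ↦ DA
  step 0 ⇒ step 1: CCCB ⇒ BD·BD·BD·D
    B ↦ D
  step 0 ⇒ step 1: CCCB ⇒ BD·BD·BD·D
    C ↦ BD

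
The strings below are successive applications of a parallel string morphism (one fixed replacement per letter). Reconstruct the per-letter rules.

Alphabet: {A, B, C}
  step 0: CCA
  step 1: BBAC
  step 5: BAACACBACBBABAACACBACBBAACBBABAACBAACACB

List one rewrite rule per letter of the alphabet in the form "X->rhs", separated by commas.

  step 0 ⇒ step 1: CCA ⇒ B·B·AC
    A ↦ AC
    C ↦ B
    B ↦ BA  (constrained at step 1)

A->AC, B->BA, C->B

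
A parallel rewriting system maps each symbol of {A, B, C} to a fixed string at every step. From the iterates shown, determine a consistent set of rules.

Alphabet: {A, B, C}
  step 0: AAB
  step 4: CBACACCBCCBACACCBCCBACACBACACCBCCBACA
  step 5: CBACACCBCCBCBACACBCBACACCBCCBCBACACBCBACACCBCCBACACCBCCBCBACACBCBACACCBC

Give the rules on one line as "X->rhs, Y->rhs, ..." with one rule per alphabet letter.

A->C, B->ACA, C->CB

  step 4 ⇒ step 5: CBACACCBCCBACACCBCCBACACBACACCBCCBACA ⇒ CB·ACA·C·CB·C·CB·CB·ACA·CB·CB·ACA·C·CB·C·CB·CB·ACA·CB·CB·ACA·C·CB·C·CB·ACA·C·CB·C·CB·CB·ACA·CB·CB·ACA·C·CB·C
    A ↦ C
    B ↦ ACA
    C ↦ CB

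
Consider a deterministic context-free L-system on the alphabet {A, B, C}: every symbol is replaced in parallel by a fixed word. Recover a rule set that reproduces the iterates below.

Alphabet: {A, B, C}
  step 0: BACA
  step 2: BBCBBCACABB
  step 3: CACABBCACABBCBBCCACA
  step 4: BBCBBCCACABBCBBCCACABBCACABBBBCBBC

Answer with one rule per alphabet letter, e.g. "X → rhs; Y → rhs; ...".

  step 3 ⇒ step 4: CACABBCACABBCBBCCACA ⇒ BB·C·BB·C·CA·CA·BB·C·BB·C·CA·CA·BB·CA·CA·BB·BB·C·BB·C
    A ↦ C
    B ↦ CA
    C ↦ BB

A->C, B->CA, C->BB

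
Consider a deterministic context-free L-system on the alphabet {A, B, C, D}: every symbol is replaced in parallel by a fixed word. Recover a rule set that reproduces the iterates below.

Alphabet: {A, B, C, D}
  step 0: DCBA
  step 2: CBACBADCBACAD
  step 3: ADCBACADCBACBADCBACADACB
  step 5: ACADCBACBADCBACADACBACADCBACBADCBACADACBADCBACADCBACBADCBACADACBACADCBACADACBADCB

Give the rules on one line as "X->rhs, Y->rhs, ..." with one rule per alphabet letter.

  step 2 ⇒ step 3: CBACBADCBACAD ⇒ AD·CB·AC·AD·CB·AC·B·AD·CB·AC·AD·AC·B
    A ↦ AC
    B ↦ CB
    C ↦ AD
    D ↦ B

A->AC, B->CB, C->AD, D->B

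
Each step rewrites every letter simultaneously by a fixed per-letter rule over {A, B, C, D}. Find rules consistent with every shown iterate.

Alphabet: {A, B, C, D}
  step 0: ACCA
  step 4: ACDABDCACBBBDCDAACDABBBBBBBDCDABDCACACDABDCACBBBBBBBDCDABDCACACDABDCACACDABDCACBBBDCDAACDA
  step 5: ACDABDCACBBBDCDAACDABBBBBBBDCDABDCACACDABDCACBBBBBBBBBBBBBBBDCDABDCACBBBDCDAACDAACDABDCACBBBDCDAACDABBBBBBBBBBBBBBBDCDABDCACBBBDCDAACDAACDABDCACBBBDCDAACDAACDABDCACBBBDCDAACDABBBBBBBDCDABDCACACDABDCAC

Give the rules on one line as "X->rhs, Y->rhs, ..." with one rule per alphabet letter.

A->AC, B->BB, C->DA, D->BDC

  step 4 ⇒ step 5: ACDABDCACBBBDCDAACDABBBBBBBDCDABDCACACDABDCACBBBBBBBDCDABDCACACDABDCACACDABDCACBBBDCDAACDA ⇒ AC·DA·BDC·AC·BB·BDC·DA·AC·DA·BB·BB·BB·BDC·DA·BDC·AC·AC·DA·BDC·AC·BB·BB·BB·BB·BB·BB·BB·BDC·DA·BDC·AC·BB·BDC·DA·AC·DA·AC·DA·BDC·AC·BB·BDC·DA·AC·DA·BB·BB·BB·BB·BB·BB·BB·BDC·DA·BDC·AC·BB·BDC·DA·AC·DA·AC·DA·BDC·AC·BB·BDC·DA·AC·DA·AC·DA·BDC·AC·BB·BDC·DA·AC·DA·BB·BB·BB·BDC·DA·BDC·AC·AC·DA·BDC·AC
    A ↦ AC
    B ↦ BB
    C ↦ DA
    D ↦ BDC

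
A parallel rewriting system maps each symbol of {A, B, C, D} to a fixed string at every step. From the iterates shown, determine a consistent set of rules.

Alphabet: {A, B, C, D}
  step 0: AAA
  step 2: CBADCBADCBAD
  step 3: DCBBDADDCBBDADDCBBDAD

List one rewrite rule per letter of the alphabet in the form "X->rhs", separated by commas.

A->BD, B->CB, C->D, D->AD

  step 2 ⇒ step 3: CBADCBADCBAD ⇒ D·CB·BD·AD·D·CB·BD·AD·D·CB·BD·AD
    A ↦ BD
    B ↦ CB
    C ↦ D
    D ↦ AD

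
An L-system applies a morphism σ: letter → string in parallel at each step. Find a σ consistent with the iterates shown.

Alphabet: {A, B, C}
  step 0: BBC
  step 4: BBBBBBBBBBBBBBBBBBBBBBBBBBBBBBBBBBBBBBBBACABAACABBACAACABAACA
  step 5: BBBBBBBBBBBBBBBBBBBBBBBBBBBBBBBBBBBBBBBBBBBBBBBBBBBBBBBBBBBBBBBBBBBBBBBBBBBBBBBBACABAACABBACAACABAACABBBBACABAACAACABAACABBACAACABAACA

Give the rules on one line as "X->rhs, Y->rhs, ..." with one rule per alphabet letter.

A->ACA, B->BB, C->BA

  step 4 ⇒ step 5: BBBBBBBBBBBBBBBBBBBBBBBBBBBBBBBBBBBBBBBBACABAACABBACAACABAACA ⇒ BB·BB·BB·BB·BB·BB·BB·BB·BB·BB·BB·BB·BB·BB·BB·BB·BB·BB·BB·BB·BB·BB·BB·BB·BB·BB·BB·BB·BB·BB·BB·BB·BB·BB·BB·BB·BB·BB·BB·BB·ACA·BA·ACA·BB·ACA·ACA·BA·ACA·BB·BB·ACA·BA·ACA·ACA·BA·ACA·BB·ACA·ACA·BA·ACA
    A ↦ ACA
    B ↦ BB
    C ↦ BA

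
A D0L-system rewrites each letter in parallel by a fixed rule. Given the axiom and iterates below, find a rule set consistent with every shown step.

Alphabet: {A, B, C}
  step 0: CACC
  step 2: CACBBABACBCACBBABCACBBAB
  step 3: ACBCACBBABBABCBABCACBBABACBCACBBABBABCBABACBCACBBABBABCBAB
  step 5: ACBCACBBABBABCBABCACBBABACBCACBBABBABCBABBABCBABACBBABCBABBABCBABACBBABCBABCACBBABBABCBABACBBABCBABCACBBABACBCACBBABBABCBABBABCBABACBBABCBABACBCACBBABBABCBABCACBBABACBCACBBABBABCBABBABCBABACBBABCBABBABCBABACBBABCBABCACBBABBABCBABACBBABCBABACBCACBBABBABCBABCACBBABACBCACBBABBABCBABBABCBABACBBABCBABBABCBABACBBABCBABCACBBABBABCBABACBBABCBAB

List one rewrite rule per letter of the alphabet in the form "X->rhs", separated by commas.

A->C, B->BAB, C->ACB

  step 2 ⇒ step 3: CACBBABACBCACBBABCACBBAB ⇒ ACB·C·ACB·BAB·BAB·C·BAB·C·ACB·BAB·ACB·C·ACB·BAB·BAB·C·BAB·ACB·C·ACB·BAB·BAB·C·BAB
    A ↦ C
    B ↦ BAB
    C ↦ ACB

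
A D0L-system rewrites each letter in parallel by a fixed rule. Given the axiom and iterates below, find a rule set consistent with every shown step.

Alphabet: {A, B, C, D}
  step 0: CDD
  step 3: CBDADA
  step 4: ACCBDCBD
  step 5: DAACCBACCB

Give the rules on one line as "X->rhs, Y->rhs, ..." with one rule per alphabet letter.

A->D, B->C, C->A, D->CB

  step 4 ⇒ step 5: ACCBDCBD ⇒ D·A·A·C·CB·A·C·CB
    A ↦ D
    B ↦ C
    C ↦ A
    D ↦ CB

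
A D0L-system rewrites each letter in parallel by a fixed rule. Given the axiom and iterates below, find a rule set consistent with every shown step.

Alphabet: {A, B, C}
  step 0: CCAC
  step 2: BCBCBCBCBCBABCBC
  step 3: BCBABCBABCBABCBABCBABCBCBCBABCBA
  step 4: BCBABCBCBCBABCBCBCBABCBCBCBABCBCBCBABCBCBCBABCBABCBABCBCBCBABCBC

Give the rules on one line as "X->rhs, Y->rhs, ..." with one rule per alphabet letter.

  step 3 ⇒ step 4: BCBABCBABCBABCBABCBABCBCBCBABCBA ⇒ BC·BA·BC·BC·BC·BA·BC·BC·BC·BA·BC·BC·BC·BA·BC·BC·BC·BA·BC·BC·BC·BA·BC·BA·BC·BA·BC·BC·BC·BA·BC·BC
    A ↦ BC
    B ↦ BC
    C ↦ BA

A->BC, B->BC, C->BA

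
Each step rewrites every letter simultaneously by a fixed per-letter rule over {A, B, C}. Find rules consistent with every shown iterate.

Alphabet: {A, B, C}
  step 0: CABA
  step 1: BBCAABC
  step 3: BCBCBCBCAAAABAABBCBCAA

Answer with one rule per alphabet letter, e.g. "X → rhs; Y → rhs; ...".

A->BC, B->AA, C->B

  step 0 ⇒ step 1: CABA ⇒ B·BC·AA·BC
    A ↦ BC
    B ↦ AA
    C ↦ B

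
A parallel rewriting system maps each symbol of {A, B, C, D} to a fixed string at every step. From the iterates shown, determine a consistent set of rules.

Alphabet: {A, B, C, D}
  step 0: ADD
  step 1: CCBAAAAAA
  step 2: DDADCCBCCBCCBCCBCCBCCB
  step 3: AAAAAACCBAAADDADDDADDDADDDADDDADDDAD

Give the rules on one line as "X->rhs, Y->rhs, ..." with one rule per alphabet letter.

A->CCB, B->AD, C->D, D->AAA

  step 2 ⇒ step 3: DDADCCBCCBCCBCCBCCBCCB ⇒ AAA·AAA·CCB·AAA·D·D·AD·D·D·AD·D·D·AD·D·D·AD·D·D·AD·D·D·AD
    A ↦ CCB
    B ↦ AD
    C ↦ D
    D ↦ AAA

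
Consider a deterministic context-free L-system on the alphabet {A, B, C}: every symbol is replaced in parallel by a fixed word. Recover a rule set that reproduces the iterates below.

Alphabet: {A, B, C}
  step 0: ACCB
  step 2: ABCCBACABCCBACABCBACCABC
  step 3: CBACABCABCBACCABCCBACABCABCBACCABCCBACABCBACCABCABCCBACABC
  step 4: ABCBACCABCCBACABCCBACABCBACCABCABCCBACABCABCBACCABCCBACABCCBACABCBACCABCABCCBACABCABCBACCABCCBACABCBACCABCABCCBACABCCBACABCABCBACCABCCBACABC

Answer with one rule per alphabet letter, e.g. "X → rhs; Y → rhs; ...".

  step 3 ⇒ step 4: CBACABCABCBACCABCCBACABCABCBACCABCCBACABCBACCABCABCCBACABC ⇒ ABC·BAC·C·ABC·C·BAC·ABC·C·BAC·ABC·BAC·C·ABC·ABC·C·BAC·ABC·ABC·BAC·C·ABC·C·BAC·ABC·C·BAC·ABC·BAC·C·ABC·ABC·C·BAC·ABC·ABC·BAC·C·ABC·C·BAC·ABC·BAC·C·ABC·ABC·C·BAC·ABC·C·BAC·ABC·ABC·BAC·C·ABC·C·BAC·ABC
    A ↦ C
    B ↦ BAC
    C ↦ ABC

A->C, B->BAC, C->ABC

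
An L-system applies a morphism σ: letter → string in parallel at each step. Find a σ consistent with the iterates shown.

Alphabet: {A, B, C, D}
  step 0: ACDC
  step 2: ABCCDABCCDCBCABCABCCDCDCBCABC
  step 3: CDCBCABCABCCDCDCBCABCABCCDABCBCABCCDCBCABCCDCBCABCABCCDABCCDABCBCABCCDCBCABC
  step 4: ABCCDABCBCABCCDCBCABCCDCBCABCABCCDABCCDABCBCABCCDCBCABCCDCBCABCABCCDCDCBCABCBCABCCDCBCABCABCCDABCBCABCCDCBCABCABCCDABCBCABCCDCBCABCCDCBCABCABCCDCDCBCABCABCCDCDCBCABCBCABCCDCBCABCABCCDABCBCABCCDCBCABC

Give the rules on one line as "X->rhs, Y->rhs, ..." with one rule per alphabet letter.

A->CDC, B->BC, C->ABC, D->CD

  step 3 ⇒ step 4: CDCBCABCABCCDCDCBCABCABCCDABCBCABCCDCBCABCCDCBCABCABCCDABCCDABCBCABCCDCBCABC ⇒ ABC·CD·ABC·BC·ABC·CDC·BC·ABC·CDC·BC·ABC·ABC·CD·ABC·CD·ABC·BC·ABC·CDC·BC·ABC·CDC·BC·ABC·ABC·CD·CDC·BC·ABC·BC·ABC·CDC·BC·ABC·ABC·CD·ABC·BC·ABC·CDC·BC·ABC·ABC·CD·ABC·BC·ABC·CDC·BC·ABC·CDC·BC·ABC·ABC·CD·CDC·BC·ABC·ABC·CD·CDC·BC·ABC·BC·ABC·CDC·BC·ABC·ABC·CD·ABC·BC·ABC·CDC·BC·ABC
    A ↦ CDC
    B ↦ BC
    C ↦ ABC
    D ↦ CD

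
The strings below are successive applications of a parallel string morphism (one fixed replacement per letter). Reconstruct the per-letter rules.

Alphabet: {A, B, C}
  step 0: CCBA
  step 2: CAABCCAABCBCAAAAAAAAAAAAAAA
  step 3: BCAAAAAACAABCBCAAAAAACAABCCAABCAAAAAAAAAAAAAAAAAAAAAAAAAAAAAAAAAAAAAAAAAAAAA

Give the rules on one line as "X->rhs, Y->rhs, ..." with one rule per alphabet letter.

A->AAA, B->CAA, C->BC

  step 2 ⇒ step 3: CAABCCAABCBCAAAAAAAAAAAAAAA ⇒ BC·AAA·AAA·CAA·BC·BC·AAA·AAA·CAA·BC·CAA·BC·AAA·AAA·AAA·AAA·AAA·AAA·AAA·AAA·AAA·AAA·AAA·AAA·AAA·AAA·AAA
    A ↦ AAA
    B ↦ CAA
    C ↦ BC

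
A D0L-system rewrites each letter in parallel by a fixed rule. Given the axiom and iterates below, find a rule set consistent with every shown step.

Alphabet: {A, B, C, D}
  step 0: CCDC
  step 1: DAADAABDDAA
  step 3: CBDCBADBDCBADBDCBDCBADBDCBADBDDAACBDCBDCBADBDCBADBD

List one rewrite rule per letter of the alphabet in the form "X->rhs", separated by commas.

  step 0 ⇒ step 1: CCDC ⇒ DAA·DAA·BD·DAA
    C ↦ DAA
    D ↦ BD
    A ↦ BAD  (constrained at step 1)
    B ↦ C  (constrained at step 1)

A->BAD, B->C, C->DAA, D->BD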